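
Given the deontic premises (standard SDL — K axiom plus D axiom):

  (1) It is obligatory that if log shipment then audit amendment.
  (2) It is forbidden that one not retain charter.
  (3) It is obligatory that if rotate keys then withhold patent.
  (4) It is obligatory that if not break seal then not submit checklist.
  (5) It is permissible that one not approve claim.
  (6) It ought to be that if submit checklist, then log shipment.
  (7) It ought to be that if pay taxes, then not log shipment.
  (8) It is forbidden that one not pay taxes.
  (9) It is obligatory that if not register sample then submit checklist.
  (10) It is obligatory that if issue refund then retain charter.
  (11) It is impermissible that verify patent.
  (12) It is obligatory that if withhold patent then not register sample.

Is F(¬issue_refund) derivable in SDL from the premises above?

No

Premise 10 is O(issue_refund → retain_charter); even if O(retain_charter) held, inferring O(issue_refund) would be affirming the consequent — invalid.
No other premise forces O(issue_refund). An ideal world satisfying every premise can still have ¬issue_refund true, so F(¬issue_refund) is not derivable.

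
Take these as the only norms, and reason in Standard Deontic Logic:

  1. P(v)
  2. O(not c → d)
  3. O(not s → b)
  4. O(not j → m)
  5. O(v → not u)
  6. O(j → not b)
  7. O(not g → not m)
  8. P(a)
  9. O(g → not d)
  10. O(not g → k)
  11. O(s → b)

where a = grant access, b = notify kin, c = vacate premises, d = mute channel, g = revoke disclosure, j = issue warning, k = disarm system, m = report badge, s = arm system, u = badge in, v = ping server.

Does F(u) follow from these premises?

No

Premise 5 is O(v → not u), but O(v) is not derivable from the premises (the permission P(v) asserts only not O(not v), not O(v)), so it does not yield O(not u).
No other premise forces O(not u). An ideal world satisfying every premise can still have u true, so F(u) is not derivable.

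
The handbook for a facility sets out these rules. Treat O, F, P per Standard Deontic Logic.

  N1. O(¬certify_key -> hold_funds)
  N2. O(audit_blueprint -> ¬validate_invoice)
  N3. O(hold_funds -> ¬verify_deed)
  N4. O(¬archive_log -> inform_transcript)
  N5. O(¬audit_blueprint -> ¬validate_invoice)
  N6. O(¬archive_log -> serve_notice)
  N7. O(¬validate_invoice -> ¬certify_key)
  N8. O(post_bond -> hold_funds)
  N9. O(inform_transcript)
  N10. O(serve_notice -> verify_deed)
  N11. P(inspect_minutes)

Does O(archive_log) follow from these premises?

By case analysis on ¬audit_blueprint: premise 5 gives O(¬audit_blueprint -> ¬validate_invoice) and premise 2 gives O(audit_blueprint -> ¬validate_invoice), so O(¬validate_invoice) either way.
Premise 7 is O(¬validate_invoice -> ¬certify_key); since O(¬validate_invoice), deontic closure gives O(¬certify_key).
Premise 1 is O(¬certify_key -> hold_funds); since O(¬certify_key), deontic closure gives O(hold_funds).
Applying K to premise 3 (O(hold_funds -> ¬verify_deed)) and O(hold_funds) yields O(¬verify_deed).
Premise 10, O(serve_notice -> verify_deed), contraposes to O(¬verify_deed -> ¬serve_notice); with O(¬verify_deed) we get O(¬serve_notice).
Premise 6, O(¬archive_log -> serve_notice), contraposes to O(¬serve_notice -> archive_log); with O(¬serve_notice) we get O(archive_log).
Premises 4, 8, 9, 11 do not contribute to this derivation.
So O(archive_log) follows.

Yes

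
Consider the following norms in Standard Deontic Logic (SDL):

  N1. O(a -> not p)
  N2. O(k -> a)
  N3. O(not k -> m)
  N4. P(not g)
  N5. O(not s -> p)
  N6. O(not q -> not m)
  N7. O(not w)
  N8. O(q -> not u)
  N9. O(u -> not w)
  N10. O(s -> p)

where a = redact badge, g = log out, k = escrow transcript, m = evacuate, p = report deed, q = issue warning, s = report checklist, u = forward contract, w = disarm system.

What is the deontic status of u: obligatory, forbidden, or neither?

Premises 10 and 5 cover both cases: O(s -> p) and O(not s -> p). Since s ∨ not s is a tautology, O(p) follows.
Premise 1, O(a -> not p), contraposes to O(p -> not a); with O(p) we get O(not a).
Premise 2, O(k -> a), contraposes to O(not a -> not k); with O(not a) we get O(not k).
With premise 3, O(not k -> m), the K-axiom yields O(m).
Premise 6, O(not q -> not m), contraposes to O(m -> q); with O(m) we get O(q).
With premise 8, O(q -> not u), the K-axiom yields O(not u).
Premises 4, 7, 9 do not contribute to this derivation.
Thus O(not u), which is F(u): u is forbidden.

Forbidden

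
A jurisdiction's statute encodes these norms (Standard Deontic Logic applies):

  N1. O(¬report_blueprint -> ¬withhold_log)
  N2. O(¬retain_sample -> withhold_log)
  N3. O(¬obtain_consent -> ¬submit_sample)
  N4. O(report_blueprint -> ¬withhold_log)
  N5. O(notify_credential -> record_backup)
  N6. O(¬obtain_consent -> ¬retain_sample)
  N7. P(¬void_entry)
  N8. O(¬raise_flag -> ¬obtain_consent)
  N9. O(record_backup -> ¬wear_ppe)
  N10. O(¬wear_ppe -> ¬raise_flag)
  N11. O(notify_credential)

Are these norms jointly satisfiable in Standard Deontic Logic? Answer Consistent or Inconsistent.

Premises 1 and 4 are O(¬report_blueprint -> ¬withhold_log) and O(report_blueprint -> ¬withhold_log); every ideal world satisfies ¬report_blueprint or report_blueprint, so in either case ¬withhold_log holds — hence O(¬withhold_log).
Premise 2 is O(¬retain_sample -> withhold_log); contrapositively O(¬withhold_log -> retain_sample). Since O(¬withhold_log) holds, K gives O(retain_sample).
Premise 6, O(¬obtain_consent -> ¬retain_sample), contraposes to O(retain_sample -> obtain_consent); with O(retain_sample) we get O(obtain_consent).
The contrapositive of premise 8 (O(¬raise_flag -> ¬obtain_consent)) is O(obtain_consent -> raise_flag), and O(obtain_consent) is already established, so O(raise_flag).
Premise 10, O(¬wear_ppe -> ¬raise_flag), contraposes to O(raise_flag -> wear_ppe); with O(raise_flag) we get O(wear_ppe).
Premise 9, O(record_backup -> ¬wear_ppe), contraposes to O(wear_ppe -> ¬record_backup); with O(wear_ppe) we get O(¬record_backup).
Premise 5, O(notify_credential -> record_backup), contraposes to O(¬record_backup -> ¬notify_credential); with O(¬record_backup) we get O(¬notify_credential).
Yet premise 11 states O(notify_credential).
We now have both O(¬notify_credential) and O(notify_credential) — notify_credential is simultaneously obligatory and forbidden, violating the D-axiom.

Inconsistent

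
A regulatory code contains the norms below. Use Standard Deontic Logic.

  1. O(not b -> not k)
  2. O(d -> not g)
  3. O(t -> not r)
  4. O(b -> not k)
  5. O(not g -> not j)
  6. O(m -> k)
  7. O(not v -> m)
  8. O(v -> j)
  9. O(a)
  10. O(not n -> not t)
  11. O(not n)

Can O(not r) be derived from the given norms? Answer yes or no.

No

Premise 3 is O(t -> not r), but O(t) is not derivable from the premises, so it does not yield O(not r).
No other premise forces O(not r). An ideal world satisfying every premise can still have not r false, so O(not r) is not derivable.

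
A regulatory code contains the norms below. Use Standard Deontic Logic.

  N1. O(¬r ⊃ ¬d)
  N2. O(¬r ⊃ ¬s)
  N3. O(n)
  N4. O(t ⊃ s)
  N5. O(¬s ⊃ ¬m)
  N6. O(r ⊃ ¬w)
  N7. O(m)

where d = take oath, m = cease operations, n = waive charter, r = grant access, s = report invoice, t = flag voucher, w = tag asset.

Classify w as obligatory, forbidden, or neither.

Forbidden

From premise 7 we have O(m).
Premise 5 is O(¬s ⊃ ¬m); contrapositively O(m ⊃ s). Since O(m) holds, K gives O(s).
The contrapositive of premise 2 (O(¬r ⊃ ¬s)) is O(s ⊃ r), and O(s) is already established, so O(r).
From O(r) and premise 6, O(r ⊃ ¬w), we obtain O(¬w).
Premises 1, 3, 4 do not contribute to this derivation.
Thus O(¬w), which is F(w): w is forbidden.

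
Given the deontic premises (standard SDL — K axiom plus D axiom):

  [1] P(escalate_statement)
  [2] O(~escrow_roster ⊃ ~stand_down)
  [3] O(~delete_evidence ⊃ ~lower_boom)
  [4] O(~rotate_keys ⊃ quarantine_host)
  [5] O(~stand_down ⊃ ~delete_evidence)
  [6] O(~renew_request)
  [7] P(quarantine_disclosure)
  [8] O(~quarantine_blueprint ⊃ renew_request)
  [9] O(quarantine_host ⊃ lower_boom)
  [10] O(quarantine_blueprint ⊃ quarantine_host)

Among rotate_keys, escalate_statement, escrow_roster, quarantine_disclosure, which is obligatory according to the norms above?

From premise 6 we have O(~renew_request).
The contrapositive of premise 8 (O(~quarantine_blueprint ⊃ renew_request)) is O(~renew_request ⊃ quarantine_blueprint), and O(~renew_request) is already established, so O(quarantine_blueprint).
Applying K to premise 10 (O(quarantine_blueprint ⊃ quarantine_host)) and O(quarantine_blueprint) yields O(quarantine_host).
Applying K to premise 9 (O(quarantine_host ⊃ lower_boom)) and O(quarantine_host) yields O(lower_boom).
Premise 3, O(~delete_evidence ⊃ ~lower_boom), contraposes to O(lower_boom ⊃ delete_evidence); with O(lower_boom) we get O(delete_evidence).
Premise 5, O(~stand_down ⊃ ~delete_evidence), contraposes to O(delete_evidence ⊃ stand_down); with O(delete_evidence) we get O(stand_down).
Premise 2 is O(~escrow_roster ⊃ ~stand_down); contrapositively O(stand_down ⊃ escrow_roster). Since O(stand_down) holds, K gives O(escrow_roster).
So O(escrow_roster) holds — escrow_roster is obligatory. None of the other listed options is made obligatory by any chain of premises.

escrow_roster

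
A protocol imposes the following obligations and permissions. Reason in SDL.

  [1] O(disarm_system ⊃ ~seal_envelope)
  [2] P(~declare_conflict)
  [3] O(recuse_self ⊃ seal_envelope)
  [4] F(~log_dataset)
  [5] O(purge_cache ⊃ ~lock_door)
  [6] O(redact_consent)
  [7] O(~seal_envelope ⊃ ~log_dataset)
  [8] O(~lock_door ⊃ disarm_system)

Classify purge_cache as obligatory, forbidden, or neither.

Premise 4 is F(~log_dataset), i.e. O(log_dataset).
Premise 7, O(~seal_envelope ⊃ ~log_dataset), contraposes to O(log_dataset ⊃ seal_envelope); with O(log_dataset) we get O(seal_envelope).
Premise 1, O(disarm_system ⊃ ~seal_envelope), contraposes to O(seal_envelope ⊃ ~disarm_system); with O(seal_envelope) we get O(~disarm_system).
The contrapositive of premise 8 (O(~lock_door ⊃ disarm_system)) is O(~disarm_system ⊃ lock_door), and O(~disarm_system) is already established, so O(lock_door).
Premise 5, O(purge_cache ⊃ ~lock_door), contraposes to O(lock_door ⊃ ~purge_cache); with O(lock_door) we get O(~purge_cache).
Premises 2, 3, 6 do not contribute to this derivation.
Thus O(~purge_cache), which is F(purge_cache): purge_cache is forbidden.

Forbidden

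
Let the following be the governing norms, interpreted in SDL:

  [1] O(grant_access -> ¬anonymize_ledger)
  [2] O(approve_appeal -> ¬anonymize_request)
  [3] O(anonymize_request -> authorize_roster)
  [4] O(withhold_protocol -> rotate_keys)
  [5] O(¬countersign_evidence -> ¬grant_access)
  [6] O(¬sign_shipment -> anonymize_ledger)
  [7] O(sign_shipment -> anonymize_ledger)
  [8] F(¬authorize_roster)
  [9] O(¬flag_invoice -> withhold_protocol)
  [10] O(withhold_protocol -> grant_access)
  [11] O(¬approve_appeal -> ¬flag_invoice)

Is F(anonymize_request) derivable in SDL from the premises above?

Yes

Premises 7 and 6 cover both cases: O(sign_shipment -> anonymize_ledger) and O(¬sign_shipment -> anonymize_ledger). Since sign_shipment ∨ ¬sign_shipment is a tautology, O(anonymize_ledger) follows.
The contrapositive of premise 1 (O(grant_access -> ¬anonymize_ledger)) is O(anonymize_ledger -> ¬grant_access), and O(anonymize_ledger) is already established, so O(¬grant_access).
Premise 10 is O(withhold_protocol -> grant_access); contrapositively O(¬grant_access -> ¬withhold_protocol). Since O(¬grant_access) holds, K gives O(¬withhold_protocol).
Premise 9, O(¬flag_invoice -> withhold_protocol), contraposes to O(¬withhold_protocol -> flag_invoice); with O(¬withhold_protocol) we get O(flag_invoice).
Premise 11 is O(¬approve_appeal -> ¬flag_invoice); contrapositively O(flag_invoice -> approve_appeal). Since O(flag_invoice) holds, K gives O(approve_appeal).
From O(approve_appeal) and premise 2, O(approve_appeal -> ¬anonymize_request), we obtain O(¬anonymize_request).
Premises 3, 4, 5, 8 do not contribute to this derivation.
So O(¬anonymize_request) holds, i.e. F(anonymize_request). The claim follows.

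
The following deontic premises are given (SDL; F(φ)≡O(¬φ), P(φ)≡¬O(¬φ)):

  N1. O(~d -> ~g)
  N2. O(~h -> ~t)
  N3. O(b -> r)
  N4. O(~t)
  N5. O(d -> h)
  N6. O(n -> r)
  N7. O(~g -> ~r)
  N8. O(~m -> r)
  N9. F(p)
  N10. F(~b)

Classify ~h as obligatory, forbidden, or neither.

Premise 10 is F(~b), i.e. O(b).
With premise 3, O(b -> r), the K-axiom yields O(r).
Premise 7, O(~g -> ~r), contraposes to O(r -> g); with O(r) we get O(g).
Premise 1, O(~d -> ~g), contraposes to O(g -> d); with O(g) we get O(d).
Premise 5 is O(d -> h); since O(d), deontic closure gives O(h).
Premises 2, 4, 6, 8, 9 do not contribute to this derivation.
Thus O(h), which is F(~h): ~h is forbidden.

Forbidden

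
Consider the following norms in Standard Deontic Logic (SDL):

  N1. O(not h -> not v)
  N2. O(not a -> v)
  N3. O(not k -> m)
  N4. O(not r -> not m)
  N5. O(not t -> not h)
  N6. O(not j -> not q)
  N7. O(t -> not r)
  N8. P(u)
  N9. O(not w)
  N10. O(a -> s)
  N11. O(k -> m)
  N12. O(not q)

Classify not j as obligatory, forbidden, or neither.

Neither

Premise 6 is O(not j -> not q); even if O(not q) held, inferring O(not j) would be affirming the consequent — invalid.
No premise or chain of K-axiom applications forces O(not j), and none forces O(j). So not j is neither obligatory nor forbidden under these norms.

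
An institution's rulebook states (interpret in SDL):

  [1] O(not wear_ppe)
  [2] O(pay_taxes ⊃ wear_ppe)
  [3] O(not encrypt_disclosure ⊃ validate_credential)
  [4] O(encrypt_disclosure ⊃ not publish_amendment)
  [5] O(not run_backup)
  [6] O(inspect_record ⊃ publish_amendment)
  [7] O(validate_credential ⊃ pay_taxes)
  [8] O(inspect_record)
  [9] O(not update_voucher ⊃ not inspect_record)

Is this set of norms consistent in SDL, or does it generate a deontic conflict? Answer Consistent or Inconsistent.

Inconsistent

From premise 1 we have O(not wear_ppe).
The contrapositive of premise 2 (O(pay_taxes ⊃ wear_ppe)) is O(not wear_ppe ⊃ not pay_taxes), and O(not wear_ppe) is already established, so O(not pay_taxes).
Premise 7 is O(validate_credential ⊃ pay_taxes); contrapositively O(not pay_taxes ⊃ not validate_credential). Since O(not pay_taxes) holds, K gives O(not validate_credential).
Premise 3 is O(not encrypt_disclosure ⊃ validate_credential); contrapositively O(not validate_credential ⊃ encrypt_disclosure). Since O(not validate_credential) holds, K gives O(encrypt_disclosure).
Premise 4 is O(encrypt_disclosure ⊃ not publish_amendment); since O(encrypt_disclosure), deontic closure gives O(not publish_amendment).
Premise 6 is O(inspect_record ⊃ publish_amendment); contrapositively O(not publish_amendment ⊃ not inspect_record). Since O(not publish_amendment) holds, K gives O(not inspect_record).
However, premise 8 gives O(inspect_record).
We now have both O(not inspect_record) and O(inspect_record) — inspect_record is simultaneously obligatory and forbidden, violating the D-axiom.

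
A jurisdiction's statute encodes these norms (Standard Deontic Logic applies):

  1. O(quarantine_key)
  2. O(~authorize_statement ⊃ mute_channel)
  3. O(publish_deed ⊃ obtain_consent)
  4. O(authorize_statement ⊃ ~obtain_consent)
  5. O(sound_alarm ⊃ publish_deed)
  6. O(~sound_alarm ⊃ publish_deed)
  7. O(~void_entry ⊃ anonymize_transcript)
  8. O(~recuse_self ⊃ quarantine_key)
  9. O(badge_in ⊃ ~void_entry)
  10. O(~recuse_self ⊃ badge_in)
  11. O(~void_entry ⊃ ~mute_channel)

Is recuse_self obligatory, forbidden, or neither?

Premises 6 and 5 cover both cases: O(~sound_alarm ⊃ publish_deed) and O(sound_alarm ⊃ publish_deed). Since ~sound_alarm ∨ sound_alarm is a tautology, O(publish_deed) follows.
Applying K to premise 3 (O(publish_deed ⊃ obtain_consent)) and O(publish_deed) yields O(obtain_consent).
Premise 4, O(authorize_statement ⊃ ~obtain_consent), contraposes to O(obtain_consent ⊃ ~authorize_statement); with O(obtain_consent) we get O(~authorize_statement).
From O(~authorize_statement) and premise 2, O(~authorize_statement ⊃ mute_channel), we obtain O(mute_channel).
Premise 11 is O(~void_entry ⊃ ~mute_channel); contrapositively O(mute_channel ⊃ void_entry). Since O(mute_channel) holds, K gives O(void_entry).
The contrapositive of premise 9 (O(badge_in ⊃ ~void_entry)) is O(void_entry ⊃ ~badge_in), and O(void_entry) is already established, so O(~badge_in).
The contrapositive of premise 10 (O(~recuse_self ⊃ badge_in)) is O(~badge_in ⊃ recuse_self), and O(~badge_in) is already established, so O(recuse_self).
Premises 1, 7, 8 do not contribute to this derivation.
Hence recuse_self is obligatory.

Obligatory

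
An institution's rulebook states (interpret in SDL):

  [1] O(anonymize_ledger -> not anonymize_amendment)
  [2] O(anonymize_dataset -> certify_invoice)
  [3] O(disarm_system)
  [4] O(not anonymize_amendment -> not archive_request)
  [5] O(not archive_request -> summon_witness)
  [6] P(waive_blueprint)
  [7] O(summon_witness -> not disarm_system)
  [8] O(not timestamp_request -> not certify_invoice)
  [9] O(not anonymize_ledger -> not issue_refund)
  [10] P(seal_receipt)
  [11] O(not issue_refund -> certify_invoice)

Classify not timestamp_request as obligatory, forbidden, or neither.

Premise 3 gives O(disarm_system).
Premise 7 is O(summon_witness -> not disarm_system); contrapositively O(disarm_system -> not summon_witness). Since O(disarm_system) holds, K gives O(not summon_witness).
The contrapositive of premise 5 (O(not archive_request -> summon_witness)) is O(not summon_witness -> archive_request), and O(not summon_witness) is already established, so O(archive_request).
The contrapositive of premise 4 (O(not anonymize_amendment -> not archive_request)) is O(archive_request -> anonymize_amendment), and O(archive_request) is already established, so O(anonymize_amendment).
The contrapositive of premise 1 (O(anonymize_ledger -> not anonymize_amendment)) is O(anonymize_amendment -> not anonymize_ledger), and O(anonymize_amendment) is already established, so O(not anonymize_ledger).
Applying K to premise 9 (O(not anonymize_ledger -> not issue_refund)) and O(not anonymize_ledger) yields O(not issue_refund).
From O(not issue_refund) and premise 11, O(not issue_refund -> certify_invoice), we obtain O(certify_invoice).
Premise 8, O(not timestamp_request -> not certify_invoice), contraposes to O(certify_invoice -> timestamp_request); with O(certify_invoice) we get O(timestamp_request).
Premises 2, 6, 10 do not contribute to this derivation.
Thus O(timestamp_request), which is F(not timestamp_request): not timestamp_request is forbidden.

Forbidden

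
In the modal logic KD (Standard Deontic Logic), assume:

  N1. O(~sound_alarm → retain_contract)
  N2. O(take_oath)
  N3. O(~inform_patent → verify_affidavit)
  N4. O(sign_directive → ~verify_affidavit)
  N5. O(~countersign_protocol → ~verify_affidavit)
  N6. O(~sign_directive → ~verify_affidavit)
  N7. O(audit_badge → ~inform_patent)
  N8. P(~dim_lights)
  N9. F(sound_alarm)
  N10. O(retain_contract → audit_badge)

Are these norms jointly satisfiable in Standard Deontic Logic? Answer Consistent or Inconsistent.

By case analysis on ~sign_directive: premise 6 gives O(~sign_directive → ~verify_affidavit) and premise 4 gives O(sign_directive → ~verify_affidavit), so O(~verify_affidavit) either way.
The contrapositive of premise 3 (O(~inform_patent → verify_affidavit)) is O(~verify_affidavit → inform_patent), and O(~verify_affidavit) is already established, so O(inform_patent).
The contrapositive of premise 7 (O(audit_badge → ~inform_patent)) is O(inform_patent → ~audit_badge), and O(inform_patent) is already established, so O(~audit_badge).
The contrapositive of premise 10 (O(retain_contract → audit_badge)) is O(~audit_badge → ~retain_contract), and O(~audit_badge) is already established, so O(~retain_contract).
Premise 1 is O(~sound_alarm → retain_contract); contrapositively O(~retain_contract → sound_alarm). Since O(~retain_contract) holds, K gives O(sound_alarm).
But premise 9, F(sound_alarm), means O(~sound_alarm).
We now have both O(sound_alarm) and O(~sound_alarm) — sound_alarm is simultaneously obligatory and forbidden, violating the D-axiom.

Inconsistent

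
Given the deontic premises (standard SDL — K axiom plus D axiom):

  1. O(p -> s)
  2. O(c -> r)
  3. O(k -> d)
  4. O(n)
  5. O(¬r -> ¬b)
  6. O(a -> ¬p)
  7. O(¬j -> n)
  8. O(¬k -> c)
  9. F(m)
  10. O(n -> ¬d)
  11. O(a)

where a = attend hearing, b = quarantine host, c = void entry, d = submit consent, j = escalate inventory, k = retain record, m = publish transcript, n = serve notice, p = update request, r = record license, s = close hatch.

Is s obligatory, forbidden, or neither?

Neither

Premise 1 is O(p -> s), but O(p) is not derivable from the premises, so it does not yield O(s).
No premise or chain of K-axiom applications forces O(s), and none forces O(¬s). So s is neither obligatory nor forbidden under these norms.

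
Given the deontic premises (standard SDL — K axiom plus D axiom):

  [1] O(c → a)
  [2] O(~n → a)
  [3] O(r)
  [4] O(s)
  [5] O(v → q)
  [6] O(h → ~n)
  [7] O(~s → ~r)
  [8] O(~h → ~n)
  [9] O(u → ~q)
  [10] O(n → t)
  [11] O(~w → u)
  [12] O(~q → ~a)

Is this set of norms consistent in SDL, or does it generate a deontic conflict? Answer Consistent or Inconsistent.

Consistent

Premise 7 is O(~s → ~r), but O(~s) is not derivable from the premises, so it does not yield O(~r).
So O(~r) is not derivable, and the apparent clash with O(r) does not arise.
A world satisfying every obligation exists (e.g. a=true, c=false, h=false, n=false, q=true, r=true, s=true, t=false, u=false, v=false, w=true); no atom is both obligatory and forbidden, so the set is consistent.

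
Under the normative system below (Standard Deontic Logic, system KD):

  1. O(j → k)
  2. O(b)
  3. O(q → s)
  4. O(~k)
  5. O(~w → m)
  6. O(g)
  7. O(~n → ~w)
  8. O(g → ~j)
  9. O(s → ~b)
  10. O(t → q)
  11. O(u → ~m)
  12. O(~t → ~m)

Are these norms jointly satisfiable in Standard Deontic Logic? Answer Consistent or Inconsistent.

Premise 1 is O(j → k), but O(j) is not derivable from the premises, so it does not yield O(k).
So O(k) is not derivable, and the apparent clash with O(~k) does not arise.
A world satisfying every obligation exists (e.g. b=true, g=true, j=false, k=false, m=false, n=true, q=false, s=false, t=false, u=false, w=true); no atom is both obligatory and forbidden, so the set is consistent.

Consistent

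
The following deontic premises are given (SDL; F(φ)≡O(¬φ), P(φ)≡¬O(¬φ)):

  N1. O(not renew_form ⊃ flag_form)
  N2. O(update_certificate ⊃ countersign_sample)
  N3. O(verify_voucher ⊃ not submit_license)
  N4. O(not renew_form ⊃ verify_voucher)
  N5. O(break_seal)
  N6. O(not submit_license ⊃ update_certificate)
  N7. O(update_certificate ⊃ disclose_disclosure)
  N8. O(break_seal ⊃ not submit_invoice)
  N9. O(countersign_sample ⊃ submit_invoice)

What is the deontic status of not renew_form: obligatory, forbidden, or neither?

From premise 5 we have O(break_seal).
From O(break_seal) and premise 8, O(break_seal ⊃ not submit_invoice), we obtain O(not submit_invoice).
Premise 9 is O(countersign_sample ⊃ submit_invoice); contrapositively O(not submit_invoice ⊃ not countersign_sample). Since O(not submit_invoice) holds, K gives O(not countersign_sample).
Premise 2 is O(update_certificate ⊃ countersign_sample); contrapositively O(not countersign_sample ⊃ not update_certificate). Since O(not countersign_sample) holds, K gives O(not update_certificate).
The contrapositive of premise 6 (O(not submit_license ⊃ update_certificate)) is O(not update_certificate ⊃ submit_license), and O(not update_certificate) is already established, so O(submit_license).
Premise 3 is O(verify_voucher ⊃ not submit_license); contrapositively O(submit_license ⊃ not verify_voucher). Since O(submit_license) holds, K gives O(not verify_voucher).
The contrapositive of premise 4 (O(not renew_form ⊃ verify_voucher)) is O(not verify_voucher ⊃ renew_form), and O(not verify_voucher) is already established, so O(renew_form).
Premises 1, 7 do not contribute to this derivation.
Thus O(renew_form), which is F(not renew_form): not renew_form is forbidden.

Forbidden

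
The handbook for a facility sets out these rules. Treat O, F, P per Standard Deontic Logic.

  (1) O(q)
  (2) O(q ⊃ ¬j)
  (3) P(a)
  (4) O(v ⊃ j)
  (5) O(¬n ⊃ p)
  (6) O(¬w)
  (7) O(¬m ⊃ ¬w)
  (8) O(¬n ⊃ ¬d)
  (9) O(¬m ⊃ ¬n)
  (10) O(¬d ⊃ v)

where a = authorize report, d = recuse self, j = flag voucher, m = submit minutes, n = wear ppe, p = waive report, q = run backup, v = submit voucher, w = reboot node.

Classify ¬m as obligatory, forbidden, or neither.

From premise 1 we have O(q).
With premise 2, O(q ⊃ ¬j), the K-axiom yields O(¬j).
The contrapositive of premise 4 (O(v ⊃ j)) is O(¬j ⊃ ¬v), and O(¬j) is already established, so O(¬v).
The contrapositive of premise 10 (O(¬d ⊃ v)) is O(¬v ⊃ d), and O(¬v) is already established, so O(d).
Premise 8 is O(¬n ⊃ ¬d); contrapositively O(d ⊃ n). Since O(d) holds, K gives O(n).
The contrapositive of premise 9 (O(¬m ⊃ ¬n)) is O(n ⊃ m), and O(n) is already established, so O(m).
Premises 3, 5, 6, 7 do not contribute to this derivation.
Thus O(m), which is F(¬m): ¬m is forbidden.

Forbidden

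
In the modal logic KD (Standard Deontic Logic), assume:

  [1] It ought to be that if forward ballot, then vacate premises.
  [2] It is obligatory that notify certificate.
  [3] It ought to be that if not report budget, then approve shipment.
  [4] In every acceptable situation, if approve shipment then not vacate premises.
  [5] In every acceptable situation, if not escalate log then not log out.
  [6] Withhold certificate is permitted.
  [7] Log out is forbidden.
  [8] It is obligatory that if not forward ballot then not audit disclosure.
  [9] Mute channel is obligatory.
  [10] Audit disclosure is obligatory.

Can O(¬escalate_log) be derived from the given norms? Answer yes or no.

Premise 5 is O(¬escalate_log → ¬log_out); even if O(¬log_out) held, inferring O(¬escalate_log) would be affirming the consequent — invalid.
No other premise forces O(¬escalate_log). An ideal world satisfying every premise can still have ¬escalate_log false, so O(¬escalate_log) is not derivable.

No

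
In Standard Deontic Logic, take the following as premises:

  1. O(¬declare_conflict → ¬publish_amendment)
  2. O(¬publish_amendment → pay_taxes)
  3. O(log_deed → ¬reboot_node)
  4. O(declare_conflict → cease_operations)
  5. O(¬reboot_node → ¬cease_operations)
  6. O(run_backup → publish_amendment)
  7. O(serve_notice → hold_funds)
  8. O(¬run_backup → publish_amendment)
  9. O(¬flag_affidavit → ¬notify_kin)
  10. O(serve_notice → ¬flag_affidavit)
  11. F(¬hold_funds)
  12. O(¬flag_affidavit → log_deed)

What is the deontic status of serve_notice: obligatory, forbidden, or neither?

Forbidden

Premises 8 and 6 are O(¬run_backup → publish_amendment) and O(run_backup → publish_amendment); every ideal world satisfies ¬run_backup or run_backup, so in either case publish_amendment holds — hence O(publish_amendment).
Premise 1, O(¬declare_conflict → ¬publish_amendment), contraposes to O(publish_amendment → declare_conflict); with O(publish_amendment) we get O(declare_conflict).
Applying K to premise 4 (O(declare_conflict → cease_operations)) and O(declare_conflict) yields O(cease_operations).
Premise 5, O(¬reboot_node → ¬cease_operations), contraposes to O(cease_operations → reboot_node); with O(cease_operations) we get O(reboot_node).
The contrapositive of premise 3 (O(log_deed → ¬reboot_node)) is O(reboot_node → ¬log_deed), and O(reboot_node) is already established, so O(¬log_deed).
Premise 12, O(¬flag_affidavit → log_deed), contraposes to O(¬log_deed → flag_affidavit); with O(¬log_deed) we get O(flag_affidavit).
The contrapositive of premise 10 (O(serve_notice → ¬flag_affidavit)) is O(flag_affidavit → ¬serve_notice), and O(flag_affidavit) is already established, so O(¬serve_notice).
Premises 2, 7, 9, 11 do not contribute to this derivation.
Thus O(¬serve_notice), which is F(serve_notice): serve_notice is forbidden.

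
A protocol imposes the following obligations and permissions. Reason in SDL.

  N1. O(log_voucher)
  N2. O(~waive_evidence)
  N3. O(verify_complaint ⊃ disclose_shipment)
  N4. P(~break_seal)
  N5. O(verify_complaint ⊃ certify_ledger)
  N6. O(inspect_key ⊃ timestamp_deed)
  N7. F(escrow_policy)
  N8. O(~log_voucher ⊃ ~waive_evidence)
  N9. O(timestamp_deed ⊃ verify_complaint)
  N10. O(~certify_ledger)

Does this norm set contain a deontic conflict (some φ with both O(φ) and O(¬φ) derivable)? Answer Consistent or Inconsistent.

Consistent

Premise 8 is O(~log_voucher ⊃ ~waive_evidence); even if O(~waive_evidence) held, inferring O(~log_voucher) would be affirming the consequent — invalid.
So O(~log_voucher) is not derivable, and the apparent clash with O(log_voucher) does not arise.
A world satisfying every obligation exists (e.g. break_seal=false, certify_ledger=false, disclose_shipment=false, escrow_policy=false, inspect_key=false, log_voucher=true, timestamp_deed=false, verify_complaint=false, waive_evidence=false); no atom is both obligatory and forbidden, so the set is consistent.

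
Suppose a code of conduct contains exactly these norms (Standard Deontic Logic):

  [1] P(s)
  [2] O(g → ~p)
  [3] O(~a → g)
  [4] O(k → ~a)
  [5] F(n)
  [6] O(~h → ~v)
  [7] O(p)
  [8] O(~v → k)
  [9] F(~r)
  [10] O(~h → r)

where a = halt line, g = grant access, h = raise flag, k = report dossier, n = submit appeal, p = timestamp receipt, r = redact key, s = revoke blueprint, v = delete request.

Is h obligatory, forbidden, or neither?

From premise 7 we have O(p).
Premise 2, O(g → ~p), contraposes to O(p → ~g); with O(p) we get O(~g).
Premise 3, O(~a → g), contraposes to O(~g → a); with O(~g) we get O(a).
Premise 4 is O(k → ~a); contrapositively O(a → ~k). Since O(a) holds, K gives O(~k).
Premise 8, O(~v → k), contraposes to O(~k → v); with O(~k) we get O(v).
The contrapositive of premise 6 (O(~h → ~v)) is O(v → h), and O(v) is already established, so O(h).
Premises 1, 5, 9, 10 do not contribute to this derivation.
Hence h is obligatory.

Obligatory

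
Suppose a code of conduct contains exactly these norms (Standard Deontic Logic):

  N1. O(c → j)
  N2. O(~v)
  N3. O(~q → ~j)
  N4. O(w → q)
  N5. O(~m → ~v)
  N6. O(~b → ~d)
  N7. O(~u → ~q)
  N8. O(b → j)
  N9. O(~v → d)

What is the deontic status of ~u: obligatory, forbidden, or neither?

Premise 2 gives O(~v).
From O(~v) and premise 9, O(~v → d), we obtain O(d).
Premise 6, O(~b → ~d), contraposes to O(d → b); with O(d) we get O(b).
From O(b) and premise 8, O(b → j), we obtain O(j).
The contrapositive of premise 3 (O(~q → ~j)) is O(j → q), and O(j) is already established, so O(q).
Premise 7, O(~u → ~q), contraposes to O(q → u); with O(q) we get O(u).
Premises 1, 4, 5 do not contribute to this derivation.
Thus O(u), which is F(~u): ~u is forbidden.

Forbidden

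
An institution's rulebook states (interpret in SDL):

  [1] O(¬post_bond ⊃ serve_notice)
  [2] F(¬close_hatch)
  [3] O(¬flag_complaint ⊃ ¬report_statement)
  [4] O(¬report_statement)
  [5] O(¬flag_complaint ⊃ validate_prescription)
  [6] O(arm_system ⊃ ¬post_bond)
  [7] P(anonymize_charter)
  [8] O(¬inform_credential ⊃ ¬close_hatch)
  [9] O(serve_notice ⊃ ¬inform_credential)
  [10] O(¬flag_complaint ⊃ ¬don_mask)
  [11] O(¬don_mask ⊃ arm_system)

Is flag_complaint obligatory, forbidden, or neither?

Obligatory

Premise 2, F(¬close_hatch), is equivalent to O(close_hatch).
Premise 8, O(¬inform_credential ⊃ ¬close_hatch), contraposes to O(close_hatch ⊃ inform_credential); with O(close_hatch) we get O(inform_credential).
Premise 9, O(serve_notice ⊃ ¬inform_credential), contraposes to O(inform_credential ⊃ ¬serve_notice); with O(inform_credential) we get O(¬serve_notice).
Premise 1, O(¬post_bond ⊃ serve_notice), contraposes to O(¬serve_notice ⊃ post_bond); with O(¬serve_notice) we get O(post_bond).
Premise 6 is O(arm_system ⊃ ¬post_bond); contrapositively O(post_bond ⊃ ¬arm_system). Since O(post_bond) holds, K gives O(¬arm_system).
Premise 11 is O(¬don_mask ⊃ arm_system); contrapositively O(¬arm_system ⊃ don_mask). Since O(¬arm_system) holds, K gives O(don_mask).
Premise 10 is O(¬flag_complaint ⊃ ¬don_mask); contrapositively O(don_mask ⊃ flag_complaint). Since O(don_mask) holds, K gives O(flag_complaint).
Premises 3, 4, 5, 7 do not contribute to this derivation.
Hence flag_complaint is obligatory.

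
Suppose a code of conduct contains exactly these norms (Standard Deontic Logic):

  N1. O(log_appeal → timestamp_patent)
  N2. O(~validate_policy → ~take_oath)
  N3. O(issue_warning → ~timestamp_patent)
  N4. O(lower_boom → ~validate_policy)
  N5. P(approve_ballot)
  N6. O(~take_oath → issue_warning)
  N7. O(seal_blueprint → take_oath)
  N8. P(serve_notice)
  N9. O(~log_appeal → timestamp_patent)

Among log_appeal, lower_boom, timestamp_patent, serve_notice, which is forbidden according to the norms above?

By case analysis on log_appeal: premise 1 gives O(log_appeal → timestamp_patent) and premise 9 gives O(~log_appeal → timestamp_patent), so O(timestamp_patent) either way.
Premise 3 is O(issue_warning → ~timestamp_patent); contrapositively O(timestamp_patent → ~issue_warning). Since O(timestamp_patent) holds, K gives O(~issue_warning).
The contrapositive of premise 6 (O(~take_oath → issue_warning)) is O(~issue_warning → take_oath), and O(~issue_warning) is already established, so O(take_oath).
The contrapositive of premise 2 (O(~validate_policy → ~take_oath)) is O(take_oath → validate_policy), and O(take_oath) is already established, so O(validate_policy).
Premise 4 is O(lower_boom → ~validate_policy); contrapositively O(validate_policy → ~lower_boom). Since O(validate_policy) holds, K gives O(~lower_boom).
So O(~lower_boom) holds, i.e. lower_boom is forbidden. None of the other listed options is forbidden under the premises.

lower_boom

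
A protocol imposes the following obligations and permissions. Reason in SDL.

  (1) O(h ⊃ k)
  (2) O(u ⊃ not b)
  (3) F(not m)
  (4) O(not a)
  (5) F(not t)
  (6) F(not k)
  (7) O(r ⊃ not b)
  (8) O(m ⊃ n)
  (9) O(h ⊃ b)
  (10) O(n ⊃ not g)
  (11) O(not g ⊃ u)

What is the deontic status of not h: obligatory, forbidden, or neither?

Premise 3, F(not m), is equivalent to O(m).
Applying K to premise 8 (O(m ⊃ n)) and O(m) yields O(n).
From O(n) and premise 10, O(n ⊃ not g), we obtain O(not g).
From O(not g) and premise 11, O(not g ⊃ u), we obtain O(u).
From O(u) and premise 2, O(u ⊃ not b), we obtain O(not b).
Premise 9 is O(h ⊃ b); contrapositively O(not b ⊃ not h). Since O(not b) holds, K gives O(not h).
Premises 1, 4, 5, 6, 7 do not contribute to this derivation.
Hence not h is obligatory.

Obligatory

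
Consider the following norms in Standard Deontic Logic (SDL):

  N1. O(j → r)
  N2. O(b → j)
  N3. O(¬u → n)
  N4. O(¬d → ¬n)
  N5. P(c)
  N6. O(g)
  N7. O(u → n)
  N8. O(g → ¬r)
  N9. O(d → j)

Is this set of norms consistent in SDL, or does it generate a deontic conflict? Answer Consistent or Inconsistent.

Premises 7 and 3 cover both cases: O(u → n) and O(¬u → n). Since u ∨ ¬u is a tautology, O(n) follows.
Premise 4, O(¬d → ¬n), contraposes to O(n → d); with O(n) we get O(d).
With premise 9, O(d → j), the K-axiom yields O(j).
Premise 1 is O(j → r); since O(j), deontic closure gives O(r).
Premise 8 is O(g → ¬r); contrapositively O(r → ¬g). Since O(r) holds, K gives O(¬g).
Yet premise 6 states O(g).
We now have both O(¬g) and O(g) — g is simultaneously obligatory and forbidden, violating the D-axiom.

Inconsistent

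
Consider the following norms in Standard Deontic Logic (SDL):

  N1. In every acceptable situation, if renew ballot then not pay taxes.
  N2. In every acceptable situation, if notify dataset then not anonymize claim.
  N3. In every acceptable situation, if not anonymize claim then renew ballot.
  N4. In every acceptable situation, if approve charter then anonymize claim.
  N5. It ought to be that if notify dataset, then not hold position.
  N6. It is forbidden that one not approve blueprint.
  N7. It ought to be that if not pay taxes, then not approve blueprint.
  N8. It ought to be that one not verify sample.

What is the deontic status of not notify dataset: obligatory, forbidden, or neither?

Obligatory

Premise 6 is F(¬approve_blueprint), i.e. O(approve_blueprint).
Premise 7, O(¬pay_taxes → ¬approve_blueprint), contraposes to O(approve_blueprint → pay_taxes); with O(approve_blueprint) we get O(pay_taxes).
Premise 1, O(renew_ballot → ¬pay_taxes), contraposes to O(pay_taxes → ¬renew_ballot); with O(pay_taxes) we get O(¬renew_ballot).
Premise 3, O(¬anonymize_claim → renew_ballot), contraposes to O(¬renew_ballot → anonymize_claim); with O(¬renew_ballot) we get O(anonymize_claim).
The contrapositive of premise 2 (O(notify_dataset → ¬anonymize_claim)) is O(anonymize_claim → ¬notify_dataset), and O(anonymize_claim) is already established, so O(¬notify_dataset).
Premises 4, 5, 8 do not contribute to this derivation.
Hence ¬notify_dataset is obligatory.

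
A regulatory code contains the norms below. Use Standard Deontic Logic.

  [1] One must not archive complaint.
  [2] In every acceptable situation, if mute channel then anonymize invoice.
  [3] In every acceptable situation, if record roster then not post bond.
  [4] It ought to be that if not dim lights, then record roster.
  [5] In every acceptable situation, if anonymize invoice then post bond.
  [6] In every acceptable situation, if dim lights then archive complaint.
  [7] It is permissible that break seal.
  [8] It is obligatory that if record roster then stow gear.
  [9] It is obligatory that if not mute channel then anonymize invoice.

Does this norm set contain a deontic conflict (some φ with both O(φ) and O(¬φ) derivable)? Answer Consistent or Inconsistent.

Premises 9 and 2 cover both cases: O(¬mute_channel → anonymize_invoice) and O(mute_channel → anonymize_invoice). Since ¬mute_channel ∨ mute_channel is a tautology, O(anonymize_invoice) follows.
Premise 5 is O(anonymize_invoice → post_bond); since O(anonymize_invoice), deontic closure gives O(post_bond).
Premise 3 is O(record_roster → ¬post_bond); contrapositively O(post_bond → ¬record_roster). Since O(post_bond) holds, K gives O(¬record_roster).
The contrapositive of premise 4 (O(¬dim_lights → record_roster)) is O(¬record_roster → dim_lights), and O(¬record_roster) is already established, so O(dim_lights).
With premise 6, O(dim_lights → archive_complaint), the K-axiom yields O(archive_complaint).
But premise 1, F(archive_complaint), means O(¬archive_complaint).
We now have both O(archive_complaint) and O(¬archive_complaint) — archive_complaint is simultaneously obligatory and forbidden, violating the D-axiom.

Inconsistent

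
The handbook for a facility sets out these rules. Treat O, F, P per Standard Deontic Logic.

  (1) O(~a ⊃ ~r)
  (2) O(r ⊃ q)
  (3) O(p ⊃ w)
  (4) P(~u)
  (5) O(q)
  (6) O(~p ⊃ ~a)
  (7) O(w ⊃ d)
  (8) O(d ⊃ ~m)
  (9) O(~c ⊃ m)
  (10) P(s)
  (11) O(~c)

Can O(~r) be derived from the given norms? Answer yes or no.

Yes

Premise 11 states O(~c) outright.
From O(~c) and premise 9, O(~c ⊃ m), we obtain O(m).
Premise 8, O(d ⊃ ~m), contraposes to O(m ⊃ ~d); with O(m) we get O(~d).
Premise 7, O(w ⊃ d), contraposes to O(~d ⊃ ~w); with O(~d) we get O(~w).
The contrapositive of premise 3 (O(p ⊃ w)) is O(~w ⊃ ~p), and O(~w) is already established, so O(~p).
From O(~p) and premise 6, O(~p ⊃ ~a), we obtain O(~a).
With premise 1, O(~a ⊃ ~r), the K-axiom yields O(~r).
Premises 2, 4, 5, 10 do not contribute to this derivation.
So O(~r) follows.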